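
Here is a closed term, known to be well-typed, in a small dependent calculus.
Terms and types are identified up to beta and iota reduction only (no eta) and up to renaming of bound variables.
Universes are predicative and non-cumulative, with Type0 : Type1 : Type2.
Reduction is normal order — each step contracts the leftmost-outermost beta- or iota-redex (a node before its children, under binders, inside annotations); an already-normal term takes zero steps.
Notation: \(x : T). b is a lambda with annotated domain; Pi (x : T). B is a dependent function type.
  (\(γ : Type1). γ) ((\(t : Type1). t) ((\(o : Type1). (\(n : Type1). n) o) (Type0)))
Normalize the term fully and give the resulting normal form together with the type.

resulting normal form:
  Type0
type:
  Type1


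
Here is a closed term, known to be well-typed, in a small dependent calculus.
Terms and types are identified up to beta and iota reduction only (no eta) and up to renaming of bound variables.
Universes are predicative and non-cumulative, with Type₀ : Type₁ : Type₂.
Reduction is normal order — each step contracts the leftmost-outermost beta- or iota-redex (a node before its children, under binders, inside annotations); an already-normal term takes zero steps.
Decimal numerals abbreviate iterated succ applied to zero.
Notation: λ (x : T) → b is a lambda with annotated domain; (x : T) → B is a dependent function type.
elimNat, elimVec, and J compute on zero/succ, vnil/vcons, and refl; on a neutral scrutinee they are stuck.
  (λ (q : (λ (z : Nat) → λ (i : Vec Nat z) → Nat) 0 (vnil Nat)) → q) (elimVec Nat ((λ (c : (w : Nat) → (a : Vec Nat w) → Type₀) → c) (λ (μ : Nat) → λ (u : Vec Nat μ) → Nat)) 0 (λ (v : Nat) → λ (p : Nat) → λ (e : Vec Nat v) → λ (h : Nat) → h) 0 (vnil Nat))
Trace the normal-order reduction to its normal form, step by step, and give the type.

normal-order reduction sequence:
  (λ (q : (λ (z : Nat) → λ (i : Vec Nat z) → Nat) 0 (vnil Nat)) → q) (elimVec Nat ((λ (c : (w : Nat) → (a : Vec Nat w) → Type₀) → c) (λ (μ : Nat) → λ (u : Vec Nat μ) → Nat)) 0 (λ (v : Nat) → λ (p : Nat) → λ (e : Vec Nat v) → λ (h : Nat) → h) 0 (vnil Nat))
  ~> elimVec Nat ((λ (q : (z : Nat) → (i : Vec Nat z) → Type₀) → q) (λ (c : Nat) → λ (w : Vec Nat c) → Nat)) 0 (λ (a : Nat) → λ (μ : Nat) → λ (u : Vec Nat a) → λ (v : Nat) → v) 0 (vnil Nat)
  ~> 0
type:
  Nat


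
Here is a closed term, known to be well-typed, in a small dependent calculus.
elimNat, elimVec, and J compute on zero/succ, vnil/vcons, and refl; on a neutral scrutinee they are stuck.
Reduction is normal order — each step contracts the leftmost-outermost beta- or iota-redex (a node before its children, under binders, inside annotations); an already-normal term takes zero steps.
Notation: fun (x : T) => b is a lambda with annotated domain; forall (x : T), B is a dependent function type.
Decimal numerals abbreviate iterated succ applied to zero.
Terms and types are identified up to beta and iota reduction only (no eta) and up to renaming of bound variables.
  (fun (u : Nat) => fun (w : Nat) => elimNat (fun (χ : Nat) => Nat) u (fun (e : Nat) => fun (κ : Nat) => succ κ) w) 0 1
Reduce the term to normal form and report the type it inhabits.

reduced normal form:
  1
the term's type:
  Nat
observation: the first redex contracted is a beta-redex; the normal form is reached in 6 normal-order steps.


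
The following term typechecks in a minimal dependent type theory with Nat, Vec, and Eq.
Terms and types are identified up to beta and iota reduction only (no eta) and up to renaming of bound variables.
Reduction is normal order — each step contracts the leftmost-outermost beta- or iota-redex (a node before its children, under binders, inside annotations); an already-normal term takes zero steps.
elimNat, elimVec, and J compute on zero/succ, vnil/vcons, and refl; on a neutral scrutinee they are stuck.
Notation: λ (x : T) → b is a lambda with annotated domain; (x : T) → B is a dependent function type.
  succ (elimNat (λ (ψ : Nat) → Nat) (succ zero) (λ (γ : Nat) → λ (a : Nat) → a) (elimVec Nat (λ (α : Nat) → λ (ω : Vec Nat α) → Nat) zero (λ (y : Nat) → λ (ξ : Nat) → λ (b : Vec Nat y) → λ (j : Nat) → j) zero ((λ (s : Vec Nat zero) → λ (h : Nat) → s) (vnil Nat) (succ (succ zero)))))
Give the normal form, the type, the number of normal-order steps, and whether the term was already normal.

normal form:
  succ (succ zero)
inferred type:
  Nat
reduction steps (normal order): 4
term was already normal: no
first redex: a beta-redex


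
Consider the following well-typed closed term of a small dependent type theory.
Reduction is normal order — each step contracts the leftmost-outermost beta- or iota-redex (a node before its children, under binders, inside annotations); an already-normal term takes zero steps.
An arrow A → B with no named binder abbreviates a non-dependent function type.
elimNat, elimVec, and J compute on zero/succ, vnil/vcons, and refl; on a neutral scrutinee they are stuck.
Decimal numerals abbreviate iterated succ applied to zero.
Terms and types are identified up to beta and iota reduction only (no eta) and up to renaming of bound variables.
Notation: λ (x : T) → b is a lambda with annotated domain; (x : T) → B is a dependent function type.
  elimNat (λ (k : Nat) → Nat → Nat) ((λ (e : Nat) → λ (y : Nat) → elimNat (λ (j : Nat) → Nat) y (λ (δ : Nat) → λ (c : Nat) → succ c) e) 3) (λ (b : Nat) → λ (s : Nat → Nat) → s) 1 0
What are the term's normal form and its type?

reduced normal form:
  3
the term's type:
  Nat
observation: the first redex contracted is an elimNat iota-redex; the normal form is reached in 16 normal-order steps.


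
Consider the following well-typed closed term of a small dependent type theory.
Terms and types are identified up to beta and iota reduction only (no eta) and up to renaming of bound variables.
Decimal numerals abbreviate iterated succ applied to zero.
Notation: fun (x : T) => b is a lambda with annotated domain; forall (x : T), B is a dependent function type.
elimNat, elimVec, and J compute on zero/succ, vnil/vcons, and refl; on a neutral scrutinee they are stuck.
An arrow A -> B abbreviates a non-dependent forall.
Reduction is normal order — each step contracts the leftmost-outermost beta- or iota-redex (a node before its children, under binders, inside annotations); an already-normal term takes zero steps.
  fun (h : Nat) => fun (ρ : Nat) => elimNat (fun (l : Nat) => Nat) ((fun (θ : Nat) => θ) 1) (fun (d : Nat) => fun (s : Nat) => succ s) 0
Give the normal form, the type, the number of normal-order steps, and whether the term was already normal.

reduced normal form:
  fun (h : Nat) => fun (ρ : Nat) => 1
the term's type:
  Nat -> Nat -> Nat
steps to reach normal form (normal order): 2
already normal: no
first redex: an elimNat iota-redex


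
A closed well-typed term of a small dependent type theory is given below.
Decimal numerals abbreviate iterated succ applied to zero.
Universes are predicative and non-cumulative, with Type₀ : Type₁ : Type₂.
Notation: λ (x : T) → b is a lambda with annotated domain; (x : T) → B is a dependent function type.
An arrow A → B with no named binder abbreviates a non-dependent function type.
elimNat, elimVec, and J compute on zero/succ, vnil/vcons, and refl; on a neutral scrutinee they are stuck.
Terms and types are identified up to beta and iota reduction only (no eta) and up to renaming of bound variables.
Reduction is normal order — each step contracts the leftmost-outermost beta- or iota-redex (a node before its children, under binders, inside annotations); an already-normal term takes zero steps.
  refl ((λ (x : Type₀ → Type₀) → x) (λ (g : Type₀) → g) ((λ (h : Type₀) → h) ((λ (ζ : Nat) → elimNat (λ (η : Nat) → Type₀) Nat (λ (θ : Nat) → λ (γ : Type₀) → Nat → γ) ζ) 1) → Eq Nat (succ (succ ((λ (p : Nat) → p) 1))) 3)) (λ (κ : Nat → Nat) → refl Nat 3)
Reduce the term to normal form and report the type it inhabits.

normal form:
  refl ((Nat → Nat) → Eq Nat 3 3) (λ (x : Nat → Nat) → refl Nat 3)
the term's type:
  Eq ((Nat → Nat) → Eq Nat 3 3) (λ (x : Nat → Nat) → refl Nat 3) (λ (g : Nat → Nat) → refl Nat 3)


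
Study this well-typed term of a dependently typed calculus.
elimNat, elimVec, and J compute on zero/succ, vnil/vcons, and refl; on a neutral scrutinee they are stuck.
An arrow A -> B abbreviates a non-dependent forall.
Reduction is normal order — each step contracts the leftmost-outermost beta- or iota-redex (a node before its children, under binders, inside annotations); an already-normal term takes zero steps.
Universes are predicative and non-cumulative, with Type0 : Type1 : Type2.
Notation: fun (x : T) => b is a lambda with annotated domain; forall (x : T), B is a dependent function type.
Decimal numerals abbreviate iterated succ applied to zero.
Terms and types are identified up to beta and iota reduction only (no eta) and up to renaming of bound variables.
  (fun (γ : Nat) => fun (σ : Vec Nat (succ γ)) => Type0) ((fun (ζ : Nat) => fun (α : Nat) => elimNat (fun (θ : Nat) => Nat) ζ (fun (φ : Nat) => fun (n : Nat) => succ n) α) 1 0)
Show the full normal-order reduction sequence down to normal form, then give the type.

normal-order reduction sequence:
  (fun (γ : Nat) => fun (σ : Vec Nat (succ γ)) => Type0) ((fun (ζ : Nat) => fun (α : Nat) => elimNat (fun (θ : Nat) => Nat) ζ (fun (φ : Nat) => fun (n : Nat) => succ n) α) 1 0)
  ~> fun (γ : Vec Nat (succ ((fun (σ : Nat) => fun (ζ : Nat) => elimNat (fun (α : Nat) => Nat) σ (fun (θ : Nat) => fun (φ : Nat) => succ φ) ζ) 1 0))) => Type0
  ~> fun (γ : Vec Nat (succ ((fun (σ : Nat) => elimNat (fun (ζ : Nat) => Nat) 1 (fun (α : Nat) => fun (θ : Nat) => succ θ) σ) 0))) => Type0
  ~> fun (γ : Vec Nat (succ (elimNat (fun (σ : Nat) => Nat) 1 (fun (ζ : Nat) => fun (α : Nat) => succ α) 0))) => Type0
  ~> fun (γ : Vec Nat 2) => Type0
type:
  Vec Nat 2 -> Type1


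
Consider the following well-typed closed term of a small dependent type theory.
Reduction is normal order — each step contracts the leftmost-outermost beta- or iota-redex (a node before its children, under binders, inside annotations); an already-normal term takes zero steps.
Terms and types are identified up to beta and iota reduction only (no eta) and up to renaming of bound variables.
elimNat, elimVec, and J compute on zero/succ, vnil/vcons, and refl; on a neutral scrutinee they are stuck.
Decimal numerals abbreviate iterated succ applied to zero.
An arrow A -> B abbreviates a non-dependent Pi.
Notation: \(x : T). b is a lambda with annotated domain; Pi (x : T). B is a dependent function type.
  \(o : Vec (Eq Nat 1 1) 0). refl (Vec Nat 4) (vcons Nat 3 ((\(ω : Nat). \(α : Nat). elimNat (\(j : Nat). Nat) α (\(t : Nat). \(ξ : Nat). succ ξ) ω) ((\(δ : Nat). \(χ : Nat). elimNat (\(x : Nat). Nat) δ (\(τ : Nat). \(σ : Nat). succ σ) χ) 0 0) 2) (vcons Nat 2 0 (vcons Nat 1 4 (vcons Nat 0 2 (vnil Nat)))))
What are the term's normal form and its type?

resulting normal form:
  \(o : Vec (Eq Nat 1 1) 0). refl (Vec Nat 4) (vcons Nat 3 2 (vcons Nat 2 0 (vcons Nat 1 4 (vcons Nat 0 2 (vnil Nat)))))
the term's type:
  Vec (Eq Nat 1 1) 0 -> Eq (Vec Nat 4) (vcons Nat 3 2 (vcons Nat 2 0 (vcons Nat 1 4 (vcons Nat 0 2 (vnil Nat))))) (vcons Nat 3 2 (vcons Nat 2 0 (vcons Nat 1 4 (vcons Nat 0 2 (vnil Nat)))))
observation: 6 normal-order steps separate the term from its normal form.


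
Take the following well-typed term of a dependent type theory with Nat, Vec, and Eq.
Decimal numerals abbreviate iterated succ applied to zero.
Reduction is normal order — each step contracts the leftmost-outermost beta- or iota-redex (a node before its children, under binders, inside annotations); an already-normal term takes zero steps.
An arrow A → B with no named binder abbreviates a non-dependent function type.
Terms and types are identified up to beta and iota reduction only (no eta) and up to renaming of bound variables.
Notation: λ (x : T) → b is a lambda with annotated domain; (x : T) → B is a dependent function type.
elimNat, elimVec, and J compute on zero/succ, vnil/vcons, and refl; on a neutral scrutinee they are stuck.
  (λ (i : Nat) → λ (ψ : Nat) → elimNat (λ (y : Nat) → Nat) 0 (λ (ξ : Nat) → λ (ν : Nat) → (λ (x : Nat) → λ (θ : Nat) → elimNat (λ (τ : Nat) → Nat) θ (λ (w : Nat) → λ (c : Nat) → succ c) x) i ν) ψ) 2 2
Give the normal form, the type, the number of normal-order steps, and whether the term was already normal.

reduced normal form:
  4
inferred type:
  Nat
normal-order step count: 27
term was already normal: no
first contracted redex: a beta-redex


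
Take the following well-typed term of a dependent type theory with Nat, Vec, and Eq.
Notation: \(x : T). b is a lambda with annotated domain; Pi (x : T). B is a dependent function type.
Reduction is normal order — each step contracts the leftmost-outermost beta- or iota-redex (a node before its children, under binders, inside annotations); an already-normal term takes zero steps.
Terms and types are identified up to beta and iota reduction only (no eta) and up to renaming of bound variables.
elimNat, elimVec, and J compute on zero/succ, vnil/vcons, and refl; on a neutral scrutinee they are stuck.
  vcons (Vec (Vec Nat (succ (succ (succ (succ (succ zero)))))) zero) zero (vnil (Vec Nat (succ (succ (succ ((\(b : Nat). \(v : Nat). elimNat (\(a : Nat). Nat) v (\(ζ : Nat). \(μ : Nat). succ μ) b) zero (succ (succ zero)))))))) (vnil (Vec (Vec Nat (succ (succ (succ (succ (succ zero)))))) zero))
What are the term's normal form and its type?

reduced normal form:
  vcons (Vec (Vec Nat (succ (succ (succ (succ (succ zero)))))) zero) zero (vnil (Vec Nat (succ (succ (succ (succ (succ zero))))))) (vnil (Vec (Vec Nat (succ (succ (succ (succ (succ zero)))))) zero))
type:
  Vec (Vec (Vec Nat (succ (succ (succ (succ (succ zero)))))) zero) (succ zero)


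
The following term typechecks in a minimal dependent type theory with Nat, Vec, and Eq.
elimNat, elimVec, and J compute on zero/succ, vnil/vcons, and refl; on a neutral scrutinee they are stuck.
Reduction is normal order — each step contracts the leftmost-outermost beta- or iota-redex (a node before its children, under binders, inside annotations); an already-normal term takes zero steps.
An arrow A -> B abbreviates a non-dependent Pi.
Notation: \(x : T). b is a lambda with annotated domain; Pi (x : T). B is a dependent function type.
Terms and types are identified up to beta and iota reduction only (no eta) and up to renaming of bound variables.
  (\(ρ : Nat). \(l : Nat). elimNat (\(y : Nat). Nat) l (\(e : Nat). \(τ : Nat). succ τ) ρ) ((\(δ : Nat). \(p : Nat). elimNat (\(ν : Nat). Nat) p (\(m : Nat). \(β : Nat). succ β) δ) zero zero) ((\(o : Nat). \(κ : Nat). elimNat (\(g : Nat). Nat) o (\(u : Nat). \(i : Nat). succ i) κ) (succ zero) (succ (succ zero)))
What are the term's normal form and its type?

reduced normal form:
  succ (succ (succ zero))
inferred type:
  Nat


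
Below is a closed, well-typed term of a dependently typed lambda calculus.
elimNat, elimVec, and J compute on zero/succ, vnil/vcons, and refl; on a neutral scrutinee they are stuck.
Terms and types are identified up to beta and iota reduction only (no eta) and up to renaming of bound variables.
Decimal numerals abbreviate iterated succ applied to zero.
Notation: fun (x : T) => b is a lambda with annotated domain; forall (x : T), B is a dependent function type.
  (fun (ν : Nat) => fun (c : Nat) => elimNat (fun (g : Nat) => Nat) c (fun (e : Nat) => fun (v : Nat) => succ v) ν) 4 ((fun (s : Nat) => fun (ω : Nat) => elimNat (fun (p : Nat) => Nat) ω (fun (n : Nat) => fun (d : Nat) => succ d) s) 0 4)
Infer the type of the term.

type:
  Nat


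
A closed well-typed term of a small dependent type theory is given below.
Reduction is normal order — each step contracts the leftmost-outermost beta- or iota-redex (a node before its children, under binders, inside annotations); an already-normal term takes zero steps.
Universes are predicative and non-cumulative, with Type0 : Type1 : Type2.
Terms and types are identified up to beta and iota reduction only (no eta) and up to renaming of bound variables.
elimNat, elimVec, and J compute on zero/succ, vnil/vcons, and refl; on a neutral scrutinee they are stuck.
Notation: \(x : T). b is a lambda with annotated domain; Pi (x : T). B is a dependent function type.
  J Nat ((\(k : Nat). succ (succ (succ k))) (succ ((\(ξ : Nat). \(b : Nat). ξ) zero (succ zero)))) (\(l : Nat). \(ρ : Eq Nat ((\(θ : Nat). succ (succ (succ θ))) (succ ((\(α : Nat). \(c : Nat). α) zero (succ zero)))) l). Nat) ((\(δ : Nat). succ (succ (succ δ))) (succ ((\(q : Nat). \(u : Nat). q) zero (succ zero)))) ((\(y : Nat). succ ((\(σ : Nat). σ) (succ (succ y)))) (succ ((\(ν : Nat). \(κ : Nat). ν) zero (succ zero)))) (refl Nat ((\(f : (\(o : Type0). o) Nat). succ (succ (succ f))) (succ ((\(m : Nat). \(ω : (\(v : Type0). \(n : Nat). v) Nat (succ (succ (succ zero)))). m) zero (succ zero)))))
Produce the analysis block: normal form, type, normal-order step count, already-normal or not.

reduced normal form:
  succ (succ (succ (succ zero)))
the term's type:
  Nat
normal-order step count: 4
started in normal form: no
first contracted redex: a J iota-redex


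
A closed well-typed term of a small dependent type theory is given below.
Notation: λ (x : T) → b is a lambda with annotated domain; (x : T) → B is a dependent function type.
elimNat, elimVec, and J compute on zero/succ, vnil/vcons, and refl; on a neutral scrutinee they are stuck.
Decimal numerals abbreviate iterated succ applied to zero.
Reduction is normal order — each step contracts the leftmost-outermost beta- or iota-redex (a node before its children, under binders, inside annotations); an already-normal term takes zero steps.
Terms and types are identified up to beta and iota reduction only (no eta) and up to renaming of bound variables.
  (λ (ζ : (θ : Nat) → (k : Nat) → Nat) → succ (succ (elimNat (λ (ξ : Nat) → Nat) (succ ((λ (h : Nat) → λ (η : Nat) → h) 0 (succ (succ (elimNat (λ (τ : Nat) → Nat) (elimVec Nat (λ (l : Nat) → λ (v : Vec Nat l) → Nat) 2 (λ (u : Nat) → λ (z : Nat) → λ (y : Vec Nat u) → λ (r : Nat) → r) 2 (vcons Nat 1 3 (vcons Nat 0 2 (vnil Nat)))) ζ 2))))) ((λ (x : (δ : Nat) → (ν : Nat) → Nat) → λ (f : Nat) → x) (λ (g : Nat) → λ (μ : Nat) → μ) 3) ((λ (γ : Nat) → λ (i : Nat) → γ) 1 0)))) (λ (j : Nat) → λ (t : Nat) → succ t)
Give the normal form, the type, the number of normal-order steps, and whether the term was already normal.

reduced normal form:
  3
type:
  Nat
steps to reach normal form (normal order): 11
term was already normal: no
first redex: a beta-redex


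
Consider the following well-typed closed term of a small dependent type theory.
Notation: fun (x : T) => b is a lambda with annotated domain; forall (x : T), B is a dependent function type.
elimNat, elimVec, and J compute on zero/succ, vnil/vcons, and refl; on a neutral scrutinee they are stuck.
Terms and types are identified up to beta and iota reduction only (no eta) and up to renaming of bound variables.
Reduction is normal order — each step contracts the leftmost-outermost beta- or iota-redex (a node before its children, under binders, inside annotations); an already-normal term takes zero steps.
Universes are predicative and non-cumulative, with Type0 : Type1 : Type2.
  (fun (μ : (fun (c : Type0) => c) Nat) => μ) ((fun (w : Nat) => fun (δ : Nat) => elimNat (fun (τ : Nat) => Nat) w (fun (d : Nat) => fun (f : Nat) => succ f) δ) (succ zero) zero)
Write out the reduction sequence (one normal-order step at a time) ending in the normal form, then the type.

normal-order reduction:
  (fun (μ : (fun (c : Type0) => c) Nat) => μ) ((fun (w : Nat) => fun (δ : Nat) => elimNat (fun (τ : Nat) => Nat) w (fun (d : Nat) => fun (f : Nat) => succ f) δ) (succ zero) zero)
  ~> (fun (μ : Nat) => fun (c : Nat) => elimNat (fun (w : Nat) => Nat) μ (fun (δ : Nat) => fun (τ : Nat) => succ τ) c) (succ zero) zero
  ~> (fun (μ : Nat) => elimNat (fun (c : Nat) => Nat) (succ zero) (fun (w : Nat) => fun (δ : Nat) => succ δ) μ) zero
  ~> elimNat (fun (μ : Nat) => Nat) (succ zero) (fun (c : Nat) => fun (w : Nat) => succ w) zero
  ~> succ zero
the term's type:
  Nat


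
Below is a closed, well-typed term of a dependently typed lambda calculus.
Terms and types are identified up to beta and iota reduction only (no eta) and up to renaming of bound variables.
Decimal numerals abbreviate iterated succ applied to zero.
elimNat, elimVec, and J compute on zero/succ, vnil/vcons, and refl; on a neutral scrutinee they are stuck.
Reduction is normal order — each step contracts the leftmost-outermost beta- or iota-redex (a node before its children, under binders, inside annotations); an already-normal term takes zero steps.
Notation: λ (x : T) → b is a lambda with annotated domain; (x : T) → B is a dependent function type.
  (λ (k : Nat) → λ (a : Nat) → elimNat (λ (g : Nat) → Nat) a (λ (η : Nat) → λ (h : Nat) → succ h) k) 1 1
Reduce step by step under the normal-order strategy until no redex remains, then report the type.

normal-order reduction:
  (λ (k : Nat) → λ (a : Nat) → elimNat (λ (g : Nat) → Nat) a (λ (η : Nat) → λ (h : Nat) → succ h) k) 1 1
  ~> (λ (k : Nat) → elimNat (λ (a : Nat) → Nat) k (λ (g : Nat) → λ (η : Nat) → succ η) 1) 1
  ~> elimNat (λ (k : Nat) → Nat) 1 (λ (a : Nat) → λ (g : Nat) → succ g) 1
  ~> (λ (k : Nat) → λ (a : Nat) → succ a) 0 (elimNat (λ (g : Nat) → Nat) 1 (λ (η : Nat) → λ (h : Nat) → succ h) 0)
  ~> (λ (k : Nat) → succ k) (elimNat (λ (a : Nat) → Nat) 1 (λ (g : Nat) → λ (η : Nat) → succ η) 0)
  ~> succ (elimNat (λ (k : Nat) → Nat) 1 (λ (a : Nat) → λ (g : Nat) → succ g) 0)
  ~> 2
the term's type:
  Nat


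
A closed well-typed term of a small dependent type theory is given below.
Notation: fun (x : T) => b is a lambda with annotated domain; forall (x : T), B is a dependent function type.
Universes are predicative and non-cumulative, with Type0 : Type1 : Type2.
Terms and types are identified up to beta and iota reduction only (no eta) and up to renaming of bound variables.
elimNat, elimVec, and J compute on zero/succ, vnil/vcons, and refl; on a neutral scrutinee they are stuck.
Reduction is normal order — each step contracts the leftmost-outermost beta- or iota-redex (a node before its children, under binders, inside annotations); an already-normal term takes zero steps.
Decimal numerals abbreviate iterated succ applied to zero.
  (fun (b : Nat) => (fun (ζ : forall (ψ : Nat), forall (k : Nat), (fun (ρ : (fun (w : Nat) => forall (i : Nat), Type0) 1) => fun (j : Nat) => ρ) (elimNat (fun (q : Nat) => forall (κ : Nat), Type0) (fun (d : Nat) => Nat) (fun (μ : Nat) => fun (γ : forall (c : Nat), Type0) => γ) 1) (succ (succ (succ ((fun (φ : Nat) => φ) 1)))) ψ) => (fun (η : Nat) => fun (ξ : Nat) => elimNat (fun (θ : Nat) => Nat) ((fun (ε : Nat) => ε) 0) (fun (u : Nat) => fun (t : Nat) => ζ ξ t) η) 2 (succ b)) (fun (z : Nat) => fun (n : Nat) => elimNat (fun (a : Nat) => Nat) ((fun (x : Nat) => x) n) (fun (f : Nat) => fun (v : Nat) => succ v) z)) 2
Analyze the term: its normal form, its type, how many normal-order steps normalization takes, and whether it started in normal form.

resulting normal form:
  6
inferred type:
  Nat
reduction steps (normal order): 38
term was already normal: no
first redex: a beta-redex


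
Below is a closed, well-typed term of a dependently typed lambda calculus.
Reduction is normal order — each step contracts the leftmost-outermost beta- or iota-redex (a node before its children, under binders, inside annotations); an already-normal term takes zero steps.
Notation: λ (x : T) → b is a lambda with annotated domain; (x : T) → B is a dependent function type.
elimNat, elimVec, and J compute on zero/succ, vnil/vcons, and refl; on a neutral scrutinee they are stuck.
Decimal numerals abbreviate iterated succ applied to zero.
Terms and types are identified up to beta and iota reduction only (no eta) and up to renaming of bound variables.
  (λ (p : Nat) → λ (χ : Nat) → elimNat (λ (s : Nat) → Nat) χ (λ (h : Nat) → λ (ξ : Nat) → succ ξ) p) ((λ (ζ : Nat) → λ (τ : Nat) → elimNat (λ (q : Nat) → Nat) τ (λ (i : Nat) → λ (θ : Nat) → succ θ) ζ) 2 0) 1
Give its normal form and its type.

reduced normal form:
  3
the term's type:
  Nat
observation: reduction starts at a beta-redex, and 18 normal-order steps reach the normal form.


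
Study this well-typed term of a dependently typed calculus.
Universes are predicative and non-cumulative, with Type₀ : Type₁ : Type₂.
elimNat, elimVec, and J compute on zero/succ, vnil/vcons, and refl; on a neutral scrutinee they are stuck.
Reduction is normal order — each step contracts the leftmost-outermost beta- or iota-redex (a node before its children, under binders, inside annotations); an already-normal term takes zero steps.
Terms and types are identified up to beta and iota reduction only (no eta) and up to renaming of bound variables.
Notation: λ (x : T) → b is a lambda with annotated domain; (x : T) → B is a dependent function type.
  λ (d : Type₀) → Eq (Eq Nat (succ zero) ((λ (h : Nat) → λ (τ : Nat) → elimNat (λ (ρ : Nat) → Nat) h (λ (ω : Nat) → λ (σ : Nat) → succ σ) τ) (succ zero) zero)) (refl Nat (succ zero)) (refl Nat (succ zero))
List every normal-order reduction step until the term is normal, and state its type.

normal-order reduction sequence:
  λ (d : Type₀) → Eq (Eq Nat (succ zero) ((λ (h : Nat) → λ (τ : Nat) → elimNat (λ (ρ : Nat) → Nat) h (λ (ω : Nat) → λ (σ : Nat) → succ σ) τ) (succ zero) zero)) (refl Nat (succ zero)) (refl Nat (succ zero))
  ~> λ (d : Type₀) → Eq (Eq Nat (succ zero) ((λ (h : Nat) → elimNat (λ (τ : Nat) → Nat) (succ zero) (λ (ρ : Nat) → λ (ω : Nat) → succ ω) h) zero)) (refl Nat (succ zero)) (refl Nat (succ zero))
  ~> λ (d : Type₀) → Eq (Eq Nat (succ zero) (elimNat (λ (h : Nat) → Nat) (succ zero) (λ (τ : Nat) → λ (ρ : Nat) → succ ρ) zero)) (refl Nat (succ zero)) (refl Nat (succ zero))
  ~> λ (d : Type₀) → Eq (Eq Nat (succ zero) (succ zero)) (refl Nat (succ zero)) (refl Nat (succ zero))
the term's type:
  (d : Type₀) → Type₀


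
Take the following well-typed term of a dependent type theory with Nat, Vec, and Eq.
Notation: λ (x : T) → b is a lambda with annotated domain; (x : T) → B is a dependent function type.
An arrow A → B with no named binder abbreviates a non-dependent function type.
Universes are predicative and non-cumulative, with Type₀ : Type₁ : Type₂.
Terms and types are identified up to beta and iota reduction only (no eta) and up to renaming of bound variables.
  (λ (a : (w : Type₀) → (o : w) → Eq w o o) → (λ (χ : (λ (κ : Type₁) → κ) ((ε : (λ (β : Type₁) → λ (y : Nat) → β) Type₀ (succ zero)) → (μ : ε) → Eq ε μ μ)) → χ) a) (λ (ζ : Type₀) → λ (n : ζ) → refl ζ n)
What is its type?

type:
  (a : Type₀) → (w : a) → Eq a w w


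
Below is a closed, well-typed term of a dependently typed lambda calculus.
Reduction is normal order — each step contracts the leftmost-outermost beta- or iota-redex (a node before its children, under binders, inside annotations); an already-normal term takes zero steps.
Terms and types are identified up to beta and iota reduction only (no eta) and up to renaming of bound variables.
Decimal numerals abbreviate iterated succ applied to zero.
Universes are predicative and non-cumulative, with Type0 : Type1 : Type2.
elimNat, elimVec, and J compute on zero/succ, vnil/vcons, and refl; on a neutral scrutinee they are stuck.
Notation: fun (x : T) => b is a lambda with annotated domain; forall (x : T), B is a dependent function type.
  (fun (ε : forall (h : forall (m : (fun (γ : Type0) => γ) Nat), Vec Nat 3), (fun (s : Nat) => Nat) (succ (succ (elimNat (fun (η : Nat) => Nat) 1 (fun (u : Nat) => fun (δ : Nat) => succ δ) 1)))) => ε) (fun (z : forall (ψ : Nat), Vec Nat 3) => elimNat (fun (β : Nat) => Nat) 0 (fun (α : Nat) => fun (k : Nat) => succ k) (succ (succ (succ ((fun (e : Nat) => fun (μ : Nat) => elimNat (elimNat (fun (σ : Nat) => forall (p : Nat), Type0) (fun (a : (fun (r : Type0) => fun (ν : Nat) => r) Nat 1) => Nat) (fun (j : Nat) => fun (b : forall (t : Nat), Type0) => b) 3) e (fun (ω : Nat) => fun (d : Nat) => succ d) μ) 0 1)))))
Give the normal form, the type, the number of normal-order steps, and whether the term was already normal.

resulting normal form:
  fun (ε : forall (h : Nat), Vec Nat 3) => 4
inferred type:
  forall (ε : forall (h : Nat), Vec Nat 3), Nat
steps to reach normal form (normal order): 20
already normal: no
first redex: a beta-redex


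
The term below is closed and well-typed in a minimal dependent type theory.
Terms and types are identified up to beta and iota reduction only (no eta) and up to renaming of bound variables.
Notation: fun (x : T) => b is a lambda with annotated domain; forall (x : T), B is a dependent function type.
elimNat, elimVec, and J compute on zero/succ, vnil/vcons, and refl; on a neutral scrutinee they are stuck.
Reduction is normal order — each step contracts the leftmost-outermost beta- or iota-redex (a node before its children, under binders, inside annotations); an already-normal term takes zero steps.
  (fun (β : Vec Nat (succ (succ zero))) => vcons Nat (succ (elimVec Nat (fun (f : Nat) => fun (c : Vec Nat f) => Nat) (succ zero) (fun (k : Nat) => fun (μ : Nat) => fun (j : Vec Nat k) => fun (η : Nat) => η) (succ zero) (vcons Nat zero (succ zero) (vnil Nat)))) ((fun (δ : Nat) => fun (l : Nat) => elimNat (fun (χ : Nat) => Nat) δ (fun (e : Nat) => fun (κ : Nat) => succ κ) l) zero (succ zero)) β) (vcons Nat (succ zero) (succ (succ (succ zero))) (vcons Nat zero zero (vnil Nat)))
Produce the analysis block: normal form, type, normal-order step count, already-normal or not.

reduced normal form:
  vcons Nat (succ (succ zero)) (succ zero) (vcons Nat (succ zero) (succ (succ (succ zero))) (vcons Nat zero zero (vnil Nat)))
inferred type:
  Vec Nat (succ (succ (succ zero)))
reduction steps (normal order): 13
already normal: no
first contracted redex: a beta-redex


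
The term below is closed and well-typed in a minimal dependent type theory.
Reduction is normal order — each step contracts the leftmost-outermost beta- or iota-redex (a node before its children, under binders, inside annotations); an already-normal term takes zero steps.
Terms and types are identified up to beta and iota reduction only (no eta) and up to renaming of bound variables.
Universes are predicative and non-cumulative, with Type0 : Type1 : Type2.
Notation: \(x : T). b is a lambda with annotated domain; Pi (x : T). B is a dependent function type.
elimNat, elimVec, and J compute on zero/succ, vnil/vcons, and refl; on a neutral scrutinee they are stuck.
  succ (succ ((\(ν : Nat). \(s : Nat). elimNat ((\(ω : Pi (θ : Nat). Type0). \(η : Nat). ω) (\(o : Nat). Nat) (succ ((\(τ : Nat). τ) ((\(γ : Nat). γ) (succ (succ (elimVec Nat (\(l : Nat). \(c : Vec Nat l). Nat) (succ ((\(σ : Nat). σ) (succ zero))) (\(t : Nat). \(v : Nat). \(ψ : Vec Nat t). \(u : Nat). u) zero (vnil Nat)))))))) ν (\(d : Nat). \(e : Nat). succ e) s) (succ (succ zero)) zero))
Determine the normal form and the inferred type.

reduced normal form:
  succ (succ (succ (succ zero)))
the term's type:
  Nat


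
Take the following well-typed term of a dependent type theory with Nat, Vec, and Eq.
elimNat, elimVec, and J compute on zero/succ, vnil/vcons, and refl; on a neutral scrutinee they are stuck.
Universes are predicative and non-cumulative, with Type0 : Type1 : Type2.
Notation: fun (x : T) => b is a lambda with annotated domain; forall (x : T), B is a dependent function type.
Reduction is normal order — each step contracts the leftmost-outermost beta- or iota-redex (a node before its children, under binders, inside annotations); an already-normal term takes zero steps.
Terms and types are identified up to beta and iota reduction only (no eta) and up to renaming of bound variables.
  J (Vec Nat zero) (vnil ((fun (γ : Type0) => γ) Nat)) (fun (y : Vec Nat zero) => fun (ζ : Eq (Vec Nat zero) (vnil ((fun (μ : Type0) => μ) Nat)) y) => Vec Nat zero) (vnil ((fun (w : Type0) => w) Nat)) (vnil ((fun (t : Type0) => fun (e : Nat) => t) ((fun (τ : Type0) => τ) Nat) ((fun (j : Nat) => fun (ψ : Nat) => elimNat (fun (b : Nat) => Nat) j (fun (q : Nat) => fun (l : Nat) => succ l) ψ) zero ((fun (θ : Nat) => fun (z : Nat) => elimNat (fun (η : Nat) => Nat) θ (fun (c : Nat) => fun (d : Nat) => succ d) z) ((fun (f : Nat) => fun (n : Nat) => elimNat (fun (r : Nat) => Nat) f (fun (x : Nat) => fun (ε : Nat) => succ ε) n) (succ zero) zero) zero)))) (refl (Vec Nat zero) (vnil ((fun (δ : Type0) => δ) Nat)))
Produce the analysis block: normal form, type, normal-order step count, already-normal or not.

resulting normal form:
  vnil Nat
the term's type:
  Vec Nat zero
steps to reach normal form (normal order): 2
started in normal form: no
first redex: a J iota-redex


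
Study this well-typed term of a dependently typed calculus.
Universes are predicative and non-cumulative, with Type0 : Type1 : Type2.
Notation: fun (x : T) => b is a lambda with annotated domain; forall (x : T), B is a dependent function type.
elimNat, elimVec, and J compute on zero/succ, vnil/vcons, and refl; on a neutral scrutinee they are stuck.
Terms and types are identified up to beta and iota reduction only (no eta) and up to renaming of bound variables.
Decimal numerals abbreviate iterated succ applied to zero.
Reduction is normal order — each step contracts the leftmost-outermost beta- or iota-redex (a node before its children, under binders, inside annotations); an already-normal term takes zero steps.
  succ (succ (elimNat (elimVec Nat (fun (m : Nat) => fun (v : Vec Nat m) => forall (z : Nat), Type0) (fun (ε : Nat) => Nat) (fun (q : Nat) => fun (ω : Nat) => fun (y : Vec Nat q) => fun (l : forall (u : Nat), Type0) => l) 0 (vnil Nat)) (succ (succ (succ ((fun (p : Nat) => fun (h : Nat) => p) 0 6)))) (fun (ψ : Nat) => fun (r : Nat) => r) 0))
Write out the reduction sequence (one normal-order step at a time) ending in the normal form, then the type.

normal-order reduction sequence:
  succ (succ (elimNat (elimVec Nat (fun (m : Nat) => fun (v : Vec Nat m) => forall (z : Nat), Type0) (fun (ε : Nat) => Nat) (fun (q : Nat) => fun (ω : Nat) => fun (y : Vec Nat q) => fun (l : forall (u : Nat), Type0) => l) 0 (vnil Nat)) (succ (succ (succ ((fun (p : Nat) => fun (h : Nat) => p) 0 6)))) (fun (ψ : Nat) => fun (r : Nat) => r) 0))
  ~> succ (succ (succ (succ (succ ((fun (m : Nat) => fun (v : Nat) => m) 0 6)))))
  ~> succ (succ (succ (succ (succ ((fun (m : Nat) => 0) 6)))))
  ~> 5
type:
  Nat


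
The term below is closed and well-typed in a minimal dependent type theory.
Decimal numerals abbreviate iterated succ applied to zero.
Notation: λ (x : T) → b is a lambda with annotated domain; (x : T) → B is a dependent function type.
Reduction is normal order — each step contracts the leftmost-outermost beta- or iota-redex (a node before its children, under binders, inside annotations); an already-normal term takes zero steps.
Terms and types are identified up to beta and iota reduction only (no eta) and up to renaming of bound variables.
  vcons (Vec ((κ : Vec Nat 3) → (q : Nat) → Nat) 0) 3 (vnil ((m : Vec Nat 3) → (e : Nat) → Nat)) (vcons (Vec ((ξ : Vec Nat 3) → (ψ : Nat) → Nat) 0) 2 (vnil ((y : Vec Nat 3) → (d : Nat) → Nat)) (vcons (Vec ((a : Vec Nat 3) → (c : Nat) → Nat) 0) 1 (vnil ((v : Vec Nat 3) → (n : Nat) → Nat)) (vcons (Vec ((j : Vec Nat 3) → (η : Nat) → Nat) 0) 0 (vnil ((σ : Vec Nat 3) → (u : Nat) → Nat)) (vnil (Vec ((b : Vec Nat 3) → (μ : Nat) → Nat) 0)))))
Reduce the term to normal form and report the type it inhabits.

resulting normal form:
  vcons (Vec ((κ : Vec Nat 3) → (q : Nat) → Nat) 0) 3 (vnil ((m : Vec Nat 3) → (e : Nat) → Nat)) (vcons (Vec ((ξ : Vec Nat 3) → (ψ : Nat) → Nat) 0) 2 (vnil ((y : Vec Nat 3) → (d : Nat) → Nat)) (vcons (Vec ((a : Vec Nat 3) → (c : Nat) → Nat) 0) 1 (vnil ((v : Vec Nat 3) → (n : Nat) → Nat)) (vcons (Vec ((j : Vec Nat 3) → (η : Nat) → Nat) 0) 0 (vnil ((σ : Vec Nat 3) → (u : Nat) → Nat)) (vnil (Vec ((b : Vec Nat 3) → (μ : Nat) → Nat) 0)))))
inferred type:
  Vec (Vec ((κ : Vec Nat 3) → (q : Nat) → Nat) 0) 4
observation: no redex remains anywhere in the term; it is its own normal form.


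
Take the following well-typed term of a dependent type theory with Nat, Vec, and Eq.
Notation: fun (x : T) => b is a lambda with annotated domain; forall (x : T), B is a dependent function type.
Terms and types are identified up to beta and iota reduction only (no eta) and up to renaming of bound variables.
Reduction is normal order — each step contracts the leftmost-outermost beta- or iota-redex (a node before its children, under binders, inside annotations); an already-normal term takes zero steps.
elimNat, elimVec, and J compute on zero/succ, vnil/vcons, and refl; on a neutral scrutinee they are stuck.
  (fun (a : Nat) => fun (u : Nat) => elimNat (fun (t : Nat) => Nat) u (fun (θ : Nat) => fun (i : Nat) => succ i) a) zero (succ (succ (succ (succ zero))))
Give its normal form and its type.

reduced normal form:
  succ (succ (succ (succ zero)))
inferred type:
  Nat


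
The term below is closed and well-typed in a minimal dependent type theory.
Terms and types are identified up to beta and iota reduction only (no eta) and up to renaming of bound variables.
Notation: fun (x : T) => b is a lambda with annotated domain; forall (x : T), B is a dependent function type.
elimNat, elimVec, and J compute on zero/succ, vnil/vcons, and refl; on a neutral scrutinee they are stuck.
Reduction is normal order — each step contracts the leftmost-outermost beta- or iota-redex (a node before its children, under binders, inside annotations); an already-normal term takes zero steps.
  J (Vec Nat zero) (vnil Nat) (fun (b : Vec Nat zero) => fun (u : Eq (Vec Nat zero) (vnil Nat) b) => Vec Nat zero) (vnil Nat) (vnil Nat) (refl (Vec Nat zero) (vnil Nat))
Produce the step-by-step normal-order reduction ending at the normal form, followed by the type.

normal-order reduction sequence:
  J (Vec Nat zero) (vnil Nat) (fun (b : Vec Nat zero) => fun (u : Eq (Vec Nat zero) (vnil Nat) b) => Vec Nat zero) (vnil Nat) (vnil Nat) (refl (Vec Nat zero) (vnil Nat))
  ~> vnil Nat
inferred type:
  Vec Nat zero


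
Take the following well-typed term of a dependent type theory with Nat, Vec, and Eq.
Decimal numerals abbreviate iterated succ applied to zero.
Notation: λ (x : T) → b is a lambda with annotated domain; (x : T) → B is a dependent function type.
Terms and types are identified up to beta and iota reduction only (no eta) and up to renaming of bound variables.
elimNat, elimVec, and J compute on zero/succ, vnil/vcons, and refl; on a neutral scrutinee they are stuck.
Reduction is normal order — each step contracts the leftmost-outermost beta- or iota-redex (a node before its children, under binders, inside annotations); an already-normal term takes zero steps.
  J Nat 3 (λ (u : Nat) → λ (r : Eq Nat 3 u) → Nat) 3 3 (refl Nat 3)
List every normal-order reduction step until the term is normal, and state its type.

normal-order reduction:
  J Nat 3 (λ (u : Nat) → λ (r : Eq Nat 3 u) → Nat) 3 3 (refl Nat 3)
  ~> 3
the term's type:
  Nat


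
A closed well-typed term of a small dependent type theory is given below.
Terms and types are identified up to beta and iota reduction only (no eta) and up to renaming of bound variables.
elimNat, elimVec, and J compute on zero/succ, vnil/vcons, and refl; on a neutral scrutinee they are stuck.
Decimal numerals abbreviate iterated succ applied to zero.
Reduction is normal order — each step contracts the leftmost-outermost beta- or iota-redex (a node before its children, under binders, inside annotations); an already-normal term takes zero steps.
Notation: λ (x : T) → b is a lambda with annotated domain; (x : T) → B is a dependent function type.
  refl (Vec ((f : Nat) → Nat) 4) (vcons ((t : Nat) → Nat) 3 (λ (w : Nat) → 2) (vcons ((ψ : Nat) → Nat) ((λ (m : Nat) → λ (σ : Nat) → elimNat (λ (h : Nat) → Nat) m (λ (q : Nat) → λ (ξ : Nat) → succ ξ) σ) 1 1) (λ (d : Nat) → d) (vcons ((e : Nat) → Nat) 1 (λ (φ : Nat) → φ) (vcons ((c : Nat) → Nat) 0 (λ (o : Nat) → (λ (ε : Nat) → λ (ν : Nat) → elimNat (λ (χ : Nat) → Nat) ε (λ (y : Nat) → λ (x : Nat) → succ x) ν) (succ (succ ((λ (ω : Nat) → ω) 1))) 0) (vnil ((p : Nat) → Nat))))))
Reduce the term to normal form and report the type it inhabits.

normal form:
  refl (Vec ((f : Nat) → Nat) 4) (vcons ((t : Nat) → Nat) 3 (λ (w : Nat) → 2) (vcons ((ψ : Nat) → Nat) 2 (λ (m : Nat) → m) (vcons ((σ : Nat) → Nat) 1 (λ (h : Nat) → h) (vcons ((q : Nat) → Nat) 0 (λ (ξ : Nat) → 3) (vnil ((d : Nat) → Nat))))))
the term's type:
  Eq (Vec ((f : Nat) → Nat) 4) (vcons ((t : Nat) → Nat) 3 (λ (w : Nat) → 2) (vcons ((ψ : Nat) → Nat) 2 (λ (m : Nat) → m) (vcons ((σ : Nat) → Nat) 1 (λ (h : Nat) → h) (vcons ((q : Nat) → Nat) 0 (λ (ξ : Nat) → 3) (vnil ((d : Nat) → Nat)))))) (vcons ((e : Nat) → Nat) 3 (λ (φ : Nat) → 2) (vcons ((c : Nat) → Nat) 2 (λ (o : Nat) → o) (vcons ((ε : Nat) → Nat) 1 (λ (ν : Nat) → ν) (vcons ((χ : Nat) → Nat) 0 (λ (y : Nat) → 3) (vnil ((x : Nat) → Nat))))))
observation: contracting a beta-redex first, the term normalizes in 10 steps.
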